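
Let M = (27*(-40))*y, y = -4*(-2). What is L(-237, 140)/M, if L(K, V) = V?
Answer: -7/432 ≈ -0.016204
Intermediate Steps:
y = 8
M = -8640 (M = (27*(-40))*8 = -1080*8 = -8640)
L(-237, 140)/M = 140/(-8640) = 140*(-1/8640) = -7/432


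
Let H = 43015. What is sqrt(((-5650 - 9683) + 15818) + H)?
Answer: 10*sqrt(435) ≈ 208.57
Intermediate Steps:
sqrt(((-5650 - 9683) + 15818) + H) = sqrt(((-5650 - 9683) + 15818) + 43015) = sqrt((-15333 + 15818) + 43015) = sqrt(485 + 43015) = sqrt(43500) = 10*sqrt(435)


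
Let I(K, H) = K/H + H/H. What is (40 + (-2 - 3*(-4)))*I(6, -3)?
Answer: -50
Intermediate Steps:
I(K, H) = 1 + K/H (I(K, H) = K/H + 1 = 1 + K/H)
(40 + (-2 - 3*(-4)))*I(6, -3) = (40 + (-2 - 3*(-4)))*((-3 + 6)/(-3)) = (40 + (-2 + 12))*(-⅓*3) = (40 + 10)*(-1) = 50*(-1) = -50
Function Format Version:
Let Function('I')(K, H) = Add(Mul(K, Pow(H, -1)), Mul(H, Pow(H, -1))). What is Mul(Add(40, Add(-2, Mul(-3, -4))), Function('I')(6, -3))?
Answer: -50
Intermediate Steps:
Function('I')(K, H) = Add(1, Mul(K, Pow(H, -1))) (Function('I')(K, H) = Add(Mul(K, Pow(H, -1)), 1) = Add(1, Mul(K, Pow(H, -1))))
Mul(Add(40, Add(-2, Mul(-3, -4))), Function('I')(6, -3)) = Mul(Add(40, Add(-2, Mul(-3, -4))), Mul(Pow(-3, -1), Add(-3, 6))) = Mul(Add(40, Add(-2, 12)), Mul(Rational(-1, 3), 3)) = Mul(Add(40, 10), -1) = Mul(50, -1) = -50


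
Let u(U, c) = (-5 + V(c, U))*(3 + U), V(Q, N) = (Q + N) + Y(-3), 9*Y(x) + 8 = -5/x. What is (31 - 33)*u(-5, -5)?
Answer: -1696/27 ≈ -62.815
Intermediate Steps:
Y(x) = -8/9 - 5/(9*x) (Y(x) = -8/9 + (-5/x)/9 = -8/9 - 5/(9*x))
V(Q, N) = -19/27 + N + Q (V(Q, N) = (Q + N) + (⅑)*(-5 - 8*(-3))/(-3) = (N + Q) + (⅑)*(-⅓)*(-5 + 24) = (N + Q) + (⅑)*(-⅓)*19 = (N + Q) - 19/27 = -19/27 + N + Q)
u(U, c) = (3 + U)*(-154/27 + U + c) (u(U, c) = (-5 + (-19/27 + U + c))*(3 + U) = (-154/27 + U + c)*(3 + U) = (3 + U)*(-154/27 + U + c))
(31 - 33)*u(-5, -5) = (31 - 33)*(-154/9 + (-5)² + 3*(-5) - 73/27*(-5) - 5*(-5)) = -2*(-154/9 + 25 - 15 + 365/27 + 25) = -2*848/27 = -1696/27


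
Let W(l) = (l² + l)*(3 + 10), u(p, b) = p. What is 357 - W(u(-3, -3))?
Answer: 279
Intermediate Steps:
W(l) = 13*l + 13*l² (W(l) = (l + l²)*13 = 13*l + 13*l²)
357 - W(u(-3, -3)) = 357 - 13*(-3)*(1 - 3) = 357 - 13*(-3)*(-2) = 357 - 1*78 = 357 - 78 = 279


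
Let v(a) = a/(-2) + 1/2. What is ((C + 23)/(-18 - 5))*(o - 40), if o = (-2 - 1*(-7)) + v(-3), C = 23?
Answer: 66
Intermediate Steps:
v(a) = 1/2 - a/2 (v(a) = a*(-1/2) + 1*(1/2) = -a/2 + 1/2 = 1/2 - a/2)
o = 7 (o = (-2 - 1*(-7)) + (1/2 - 1/2*(-3)) = (-2 + 7) + (1/2 + 3/2) = 5 + 2 = 7)
((C + 23)/(-18 - 5))*(o - 40) = ((23 + 23)/(-18 - 5))*(7 - 40) = (46/(-23))*(-33) = (46*(-1/23))*(-33) = -2*(-33) = 66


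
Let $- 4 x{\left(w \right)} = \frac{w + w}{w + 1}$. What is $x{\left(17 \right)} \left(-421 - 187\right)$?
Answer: $\frac{2584}{9} \approx 287.11$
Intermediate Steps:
$x{\left(w \right)} = - \frac{w}{2 \left(1 + w\right)}$ ($x{\left(w \right)} = - \frac{\left(w + w\right) \frac{1}{w + 1}}{4} = - \frac{2 w \frac{1}{1 + w}}{4} = - \frac{w}{2 \left(1 + w\right)}$)
$x{\left(17 \right)} \left(-421 - 187\right) = \left(-1\right) 17 \frac{1}{2 + 2 \cdot 17} \left(-421 - 187\right) = \left(-1\right) 17 \frac{1}{2 + 34} \left(-608\right) = \left(-1\right) 17 \cdot \frac{1}{36} \left(-608\right) = \left(- \frac{17}{36}\right) \left(-608\right) = \frac{2584}{9}$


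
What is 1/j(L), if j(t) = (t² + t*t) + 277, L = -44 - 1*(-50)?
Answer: 1/349 ≈ 0.0028653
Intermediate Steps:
L = 6 (L = -44 + 50 = 6)
j(t) = 277 + 2*t² (j(t) = (t² + t²) + 277 = 2*t² + 277 = 277 + 2*t²)
1/j(L) = 1/(277 + 2*6²) = 1/(277 + 2*36) = 1/(277 + 72) = 1/349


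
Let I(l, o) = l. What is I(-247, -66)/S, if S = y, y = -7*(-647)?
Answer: -247/4529 ≈ -0.054537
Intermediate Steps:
y = 4529
S = 4529
I(-247, -66)/S = -247/4529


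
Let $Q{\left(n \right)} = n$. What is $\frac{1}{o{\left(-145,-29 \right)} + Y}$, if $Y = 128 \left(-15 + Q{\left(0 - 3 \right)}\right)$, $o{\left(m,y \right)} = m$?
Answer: $- \frac{1}{2449} \approx -0.00040833$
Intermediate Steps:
$Y = -2304$ ($Y = 128 \left(-15 + \left(0 - 3\right)\right) = 128 \left(-15 - 3\right) = 128 \left(-18\right) = -2304$)
$\frac{1}{o{\left(-145,-29 \right)} + Y} = \frac{1}{-145 - 2304} = \frac{1}{-2449} = - \frac{1}{2449}$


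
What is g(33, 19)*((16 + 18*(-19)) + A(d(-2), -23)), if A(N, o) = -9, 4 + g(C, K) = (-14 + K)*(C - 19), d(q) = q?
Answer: -22110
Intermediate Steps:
g(C, K) = -4 + (-19 + C)*(-14 + K) (g(C, K) = -4 + (-14 + K)*(C - 19) = -4 + (-14 + K)*(-19 + C) = -4 + (-19 + C)*(-14 + K))
g(33, 19)*((16 + 18*(-19)) + A(d(-2), -23)) = (262 - 19*19 - 14*33 + 33*19)*((16 + 18*(-19)) - 9) = (262 - 361 - 462 + 627)*((16 - 342) - 9) = 66*(-326 - 9) = 66*(-335) = -22110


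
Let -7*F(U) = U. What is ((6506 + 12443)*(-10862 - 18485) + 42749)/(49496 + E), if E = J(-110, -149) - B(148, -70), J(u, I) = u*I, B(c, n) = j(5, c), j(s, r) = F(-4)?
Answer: -1946187439/230599 ≈ -8439.7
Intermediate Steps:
F(U) = -U/7
j(s, r) = 4/7 (j(s, r) = -⅐*(-4) = 4/7)
B(c, n) = 4/7
J(u, I) = I*u
E = 114726/7 (E = -149*(-110) - 1*4/7 = 16390 - 4/7 = 114726/7 ≈ 16389.)
((6506 + 12443)*(-10862 - 18485) + 42749)/(49496 + E) = ((6506 + 12443)*(-10862 - 18485) + 42749)/(49496 + 114726/7) = (18949*(-29347) + 42749)/(461198/7) = (-556096303 + 42749)*(7/461198) = -556053554*7/461198 = -1946187439/230599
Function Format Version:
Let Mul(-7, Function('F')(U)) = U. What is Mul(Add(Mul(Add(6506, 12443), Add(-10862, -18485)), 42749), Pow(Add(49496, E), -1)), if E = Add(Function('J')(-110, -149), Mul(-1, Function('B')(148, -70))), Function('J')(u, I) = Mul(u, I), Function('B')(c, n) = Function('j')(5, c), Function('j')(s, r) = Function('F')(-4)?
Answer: Rational(-1946187439, 230599) ≈ -8439.7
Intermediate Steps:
Function('F')(U) = Mul(Rational(-1, 7), U)
Function('j')(s, r) = Rational(4, 7) (Function('j')(s, r) = Mul(Rational(-1, 7), -4) = Rational(4, 7))
Function('B')(c, n) = Rational(4, 7)
Function('J')(u, I) = Mul(I, u)
E = Rational(114726, 7) (E = Add(Mul(-149, -110), Mul(-1, Rational(4, 7))) = Add(16390, Rational(-4, 7)) = Rational(114726, 7) ≈ 16389.)
Mul(Add(Mul(Add(6506, 12443), Add(-10862, -18485)), 42749), Pow(Add(49496, E), -1)) = Mul(Add(Mul(Add(6506, 12443), Add(-10862, -18485)), 42749), Pow(Add(49496, Rational(114726, 7)), -1)) = Mul(Add(Mul(18949, -29347), 42749), Pow(Rational(461198, 7), -1)) = Mul(Add(-556096303, 42749), Rational(7, 461198)) = Mul(-556053554, Rational(7, 461198)) = Rational(-1946187439, 230599)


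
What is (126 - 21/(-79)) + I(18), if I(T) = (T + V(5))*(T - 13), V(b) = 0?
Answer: 17085/79 ≈ 216.27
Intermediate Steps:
I(T) = T*(-13 + T) (I(T) = (T + 0)*(T - 13) = T*(-13 + T))
(126 - 21/(-79)) + I(18) = (126 - 21/(-79)) + 18*(-13 + 18) = (126 - 21*(-1/79)) + 18*5 = (126 + 21/79) + 90 = 9975/79 + 90 = 17085/79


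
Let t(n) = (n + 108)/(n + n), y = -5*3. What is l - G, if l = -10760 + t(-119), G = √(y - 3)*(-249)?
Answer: -2560869/238 + 747*I*√2 ≈ -10760.0 + 1056.4*I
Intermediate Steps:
y = -15
t(n) = (108 + n)/(2*n) (t(n) = (108 + n)/((2*n)) = (108 + n)*(1/(2*n)) = (108 + n)/(2*n))
G = -747*I*√2 (G = √(-15 - 3)*(-249) = √(-18)*(-249) = (3*I*√2)*(-249) = -747*I*√2 ≈ -1056.4*I)
l = -2560869/238 (l = -10760 + (½)*(108 - 119)/(-119) = -10760 + (½)*(-1/119)*(-11) = -10760 + 11/238 = -2560869/238 ≈ -10760.)
l - G = -2560869/238 - (-747)*I*√2 = -2560869/238 + 747*I*√2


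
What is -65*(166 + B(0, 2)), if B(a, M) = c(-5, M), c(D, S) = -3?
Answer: -10595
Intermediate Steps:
B(a, M) = -3
-65*(166 + B(0, 2)) = -65*(166 - 3) = -65*163 = -10595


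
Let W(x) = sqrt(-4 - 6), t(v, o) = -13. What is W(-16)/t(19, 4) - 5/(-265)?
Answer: 1/53 - I*sqrt(10)/13 ≈ 0.018868 - 0.24325*I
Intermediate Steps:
W(x) = I*sqrt(10) (W(x) = sqrt(-10) = I*sqrt(10))
W(-16)/t(19, 4) - 5/(-265) = (I*sqrt(10))/(-13) - 5/(-265) = (I*sqrt(10))*(-1/13) - 5*(-1/265) = -I*sqrt(10)/13 + 1/53 = 1/53 - I*sqrt(10)/13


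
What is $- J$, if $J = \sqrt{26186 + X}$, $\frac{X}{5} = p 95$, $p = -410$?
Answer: $- 2 i \sqrt{42141} \approx - 410.57 i$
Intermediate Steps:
$X = -194750$ ($X = 5 \left(\left(-410\right) 95\right) = 5 \left(-38950\right) = -194750$)
$J = 2 i \sqrt{42141}$ ($J = \sqrt{26186 - 194750} = \sqrt{-168564} = 2 i \sqrt{42141} \approx 410.57 i$)
$- J = - 2 i \sqrt{42141}$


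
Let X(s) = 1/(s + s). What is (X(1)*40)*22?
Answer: 440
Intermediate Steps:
X(s) = 1/(2*s)
(X(1)*40)*22 = (((1/2)/1)*40)*22 = (((1/2)*1)*40)*22 = ((1/2)*40)*22 = 20*22 = 440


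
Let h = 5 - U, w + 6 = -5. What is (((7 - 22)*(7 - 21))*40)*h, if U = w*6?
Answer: 596400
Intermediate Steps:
w = -11 (w = -6 - 5 = -11)
U = -66 (U = -11*6 = -66)
h = 71 (h = 5 - 1*(-66) = 5 + 66 = 71)
(((7 - 22)*(7 - 21))*40)*h = (((7 - 22)*(7 - 21))*40)*71 = (-15*(-14)*40)*71 = (210*40)*71 = 8400*71 = 596400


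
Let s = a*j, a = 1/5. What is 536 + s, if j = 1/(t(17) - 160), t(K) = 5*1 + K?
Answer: 369839/690 ≈ 536.00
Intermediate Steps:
a = 1/5 (a = 1*(1/5) = 1/5 ≈ 0.20000)
t(K) = 5 + K
j = -1/138 (j = 1/((5 + 17) - 160) = 1/(22 - 160) = 1/(-138) = -1/138 ≈ -0.0072464)
s = -1/690 (s = (1/5)*(-1/138) = -1/690 ≈ -0.0014493)
536 + s = 536 - 1/690 = 369839/690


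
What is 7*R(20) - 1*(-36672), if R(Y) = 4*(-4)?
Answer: 36560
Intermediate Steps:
R(Y) = -16
7*R(20) - 1*(-36672) = 7*(-16) - 1*(-36672) = -112 + 36672 = 36560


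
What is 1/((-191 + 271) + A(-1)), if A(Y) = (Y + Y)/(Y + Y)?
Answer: 1/81 ≈ 0.012346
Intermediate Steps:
A(Y) = 1 (A(Y) = (2*Y)/((2*Y)) = (2*Y)*(1/(2*Y)) = 1)
1/((-191 + 271) + A(-1)) = 1/((-191 + 271) + 1) = 1/(80 + 1) = 1/81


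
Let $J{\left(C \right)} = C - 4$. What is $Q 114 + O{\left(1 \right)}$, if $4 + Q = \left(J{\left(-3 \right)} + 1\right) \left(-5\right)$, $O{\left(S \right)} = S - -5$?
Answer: $2970$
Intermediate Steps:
$O{\left(S \right)} = 5 + S$ ($O{\left(S \right)} = S + 5 = 5 + S$)
$J{\left(C \right)} = -4 + C$
$Q = 26$ ($Q = -4 + \left(\left(-4 - 3\right) + 1\right) \left(-5\right) = -4 + \left(-7 + 1\right) \left(-5\right) = -4 - -30 = -4 + 30 = 26$)
$Q 114 + O{\left(1 \right)} = 26 \cdot 114 + \left(5 + 1\right) = 2964 + 6 = 2970$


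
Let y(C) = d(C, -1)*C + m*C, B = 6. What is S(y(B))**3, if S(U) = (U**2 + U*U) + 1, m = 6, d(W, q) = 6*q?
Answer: 1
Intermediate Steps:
y(C) = 0 (y(C) = (6*(-1))*C + 6*C = -6*C + 6*C = 0)
S(U) = 1 + 2*U**2 (S(U) = (U**2 + U**2) + 1 = 2*U**2 + 1 = 1 + 2*U**2)
S(y(B))**3 = (1 + 2*0**2)**3 = (1 + 2*0)**3 = (1 + 0)**3 = 1**3 = 1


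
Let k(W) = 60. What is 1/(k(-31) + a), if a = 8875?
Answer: 1/8935 ≈ 0.00011192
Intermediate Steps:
1/(k(-31) + a) = 1/(60 + 8875) = 1/8935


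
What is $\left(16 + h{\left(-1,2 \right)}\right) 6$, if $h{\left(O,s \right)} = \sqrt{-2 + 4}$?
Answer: $96 + 6 \sqrt{2} \approx 104.49$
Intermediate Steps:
$h{\left(O,s \right)} = \sqrt{2}$
$\left(16 + h{\left(-1,2 \right)}\right) 6 = \left(16 + \sqrt{2}\right) 6 = 96 + 6 \sqrt{2}$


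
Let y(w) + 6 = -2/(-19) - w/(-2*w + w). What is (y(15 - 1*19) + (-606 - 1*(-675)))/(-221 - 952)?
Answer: -406/7429 ≈ -0.054651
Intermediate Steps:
y(w) = -93/19 (y(w) = -6 + (-2/(-19) - w/(-2*w + w)) = -6 + (-2*(-1/19) - w/((-w))) = -6 + (2/19 - w*(-1/w)) = -6 + (2/19 - 1*(-1)) = -6 + (2/19 + 1) = -6 + 21/19 = -93/19)
(y(15 - 1*19) + (-606 - 1*(-675)))/(-221 - 952) = (-93/19 + (-606 - 1*(-675)))/(-221 - 952) = (-93/19 + (-606 + 675))/(-1173) = (-93/19 + 69)*(-1/1173) = (1218/19)*(-1/1173) = -406/7429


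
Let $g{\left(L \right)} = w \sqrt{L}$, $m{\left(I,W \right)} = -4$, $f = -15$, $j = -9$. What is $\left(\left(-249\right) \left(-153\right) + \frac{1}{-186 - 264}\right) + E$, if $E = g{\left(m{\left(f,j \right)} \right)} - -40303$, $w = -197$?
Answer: $\frac{35279999}{450} - 394 i \approx 78400.0 - 394.0 i$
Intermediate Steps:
$g{\left(L \right)} = - 197 \sqrt{L}$
$E = 40303 - 394 i$ ($E = - 197 \sqrt{-4} - -40303 = - 197 \cdot 2 i + 40303 = - 394 i + 40303 = 40303 - 394 i \approx 40303.0 - 394.0 i$)
$\left(\left(-249\right) \left(-153\right) + \frac{1}{-186 - 264}\right) + E = \left(\left(-249\right) \left(-153\right) + \frac{1}{-186 - 264}\right) + \left(40303 - 394 i\right) = \left(38097 + \frac{1}{-450}\right) + \left(40303 - 394 i\right) = \left(38097 - \frac{1}{450}\right) + \left(40303 - 394 i\right) = \frac{17143649}{450} + \left(40303 - 394 i\right) = \frac{35279999}{450} - 394 i$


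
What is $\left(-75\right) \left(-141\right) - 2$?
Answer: $10573$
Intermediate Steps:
$\left(-75\right) \left(-141\right) - 2 = 10575 - 2 = 10573$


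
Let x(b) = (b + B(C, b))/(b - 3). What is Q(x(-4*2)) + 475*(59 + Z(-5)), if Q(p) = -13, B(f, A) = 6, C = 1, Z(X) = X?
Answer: 25637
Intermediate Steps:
x(b) = (6 + b)/(-3 + b) (x(b) = (b + 6)/(b - 3) = (6 + b)/(-3 + b))
Q(x(-4*2)) + 475*(59 + Z(-5)) = -13 + 475*(59 - 5) = -13 + 475*54 = -13 + 25650 = 25637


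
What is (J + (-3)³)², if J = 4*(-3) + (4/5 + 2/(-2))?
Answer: 38416/25 ≈ 1536.6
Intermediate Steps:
J = -61/5 (J = -12 + (4*(⅕) + 2*(-½)) = -12 + (⅘ - 1) = -12 - ⅕ = -61/5 ≈ -12.200)
(J + (-3)³)² = (-61/5 + (-3)³)² = (-61/5 - 27)² = (-196/5)² = 38416/25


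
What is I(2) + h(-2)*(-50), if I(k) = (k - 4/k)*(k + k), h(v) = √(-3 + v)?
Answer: -50*I*√5 ≈ -111.8*I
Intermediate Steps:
I(k) = 2*k*(k - 4/k) (I(k) = (k - 4/k)*(2*k) = 2*k*(k - 4/k))
I(2) + h(-2)*(-50) = (-8 + 2*2²) + √(-3 - 2)*(-50) = (-8 + 2*4) + √(-5)*(-50) = (-8 + 8) + (I*√5)*(-50) = 0 - 50*I*√5 = -50*I*√5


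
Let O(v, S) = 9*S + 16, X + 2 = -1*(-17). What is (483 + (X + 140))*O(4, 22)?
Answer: 136532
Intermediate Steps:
X = 15 (X = -2 - 1*(-17) = -2 + 17 = 15)
O(v, S) = 16 + 9*S
(483 + (X + 140))*O(4, 22) = (483 + (15 + 140))*(16 + 9*22) = (483 + 155)*(16 + 198) = 638*214 = 136532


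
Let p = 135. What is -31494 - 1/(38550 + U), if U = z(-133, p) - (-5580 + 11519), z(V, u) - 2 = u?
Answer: -1031365513/32748 ≈ -31494.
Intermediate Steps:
z(V, u) = 2 + u
U = -5802 (U = (2 + 135) - (-5580 + 11519) = 137 - 1*5939 = 137 - 5939 = -5802)
-31494 - 1/(38550 + U) = -31494 - 1/(38550 - 5802) = -31494 - 1/32748 = -1031365513/32748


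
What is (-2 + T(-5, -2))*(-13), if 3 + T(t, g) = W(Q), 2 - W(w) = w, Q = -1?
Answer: 26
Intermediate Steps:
W(w) = 2 - w
T(t, g) = 0 (T(t, g) = -3 + (2 - 1*(-1)) = -3 + (2 + 1) = -3 + 3 = 0)
(-2 + T(-5, -2))*(-13) = (-2 + 0)*(-13) = -2*(-13) = 26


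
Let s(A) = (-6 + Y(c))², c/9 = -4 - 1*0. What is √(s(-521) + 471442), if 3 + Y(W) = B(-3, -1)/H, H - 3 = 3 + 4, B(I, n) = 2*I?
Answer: √11788354/5 ≈ 686.68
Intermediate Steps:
H = 10 (H = 3 + (3 + 4) = 3 + 7 = 10)
c = -36 (c = 9*(-4 - 1*0) = 9*(-4 + 0) = 9*(-4) = -36)
Y(W) = -18/5 (Y(W) = -3 + (2*(-3))/10 = -3 - 6*⅒ = -3 - ⅗ = -18/5)
s(A) = 2304/25 (s(A) = (-6 - 18/5)² = (-48/5)² = 2304/25)
√(s(-521) + 471442) = √(2304/25 + 471442) = √(11788354/25) = √11788354/5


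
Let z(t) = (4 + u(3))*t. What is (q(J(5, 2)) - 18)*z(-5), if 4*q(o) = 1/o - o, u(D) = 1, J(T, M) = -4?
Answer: 6825/16 ≈ 426.56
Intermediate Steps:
q(o) = -o/4 + 1/(4*o) (q(o) = (1/o - o)/4 = -o/4 + 1/(4*o))
z(t) = 5*t (z(t) = (4 + 1)*t = 5*t)
(q(J(5, 2)) - 18)*z(-5) = ((¼)*(1 - 1*(-4)²)/(-4) - 18)*(5*(-5)) = ((¼)*(-¼)*(1 - 1*16) - 18)*(-25) = ((¼)*(-¼)*(1 - 16) - 18)*(-25) = ((¼)*(-¼)*(-15) - 18)*(-25) = (15/16 - 18)*(-25) = -273/16*(-25) = 6825/16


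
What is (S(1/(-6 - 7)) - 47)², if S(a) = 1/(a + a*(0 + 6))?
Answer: 116964/49 ≈ 2387.0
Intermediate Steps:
S(a) = 1/(7*a) (S(a) = 1/(a + a*6) = 1/(a + 6*a) = 1/(7*a))
(S(1/(-6 - 7)) - 47)² = (1/(7*(1/(-6 - 7))) - 47)² = (1/(7*(1/(-13))) - 47)² = (1/(7*(-1/13)) - 47)² = ((⅐)*(-13) - 47)² = (-13/7 - 47)² = (-342/7)² = 116964/49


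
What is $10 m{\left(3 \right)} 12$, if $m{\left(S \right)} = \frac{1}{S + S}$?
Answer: $20$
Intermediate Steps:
$m{\left(S \right)} = \frac{1}{2 S}$
$10 m{\left(3 \right)} 12 = 10 \frac{1}{2 \cdot 3} \cdot 12 = 10 \cdot \frac{1}{2} \cdot \frac{1}{3} \cdot 12 = 10 \cdot \frac{1}{6} \cdot 12 = \frac{5}{3} \cdot 12 = 20$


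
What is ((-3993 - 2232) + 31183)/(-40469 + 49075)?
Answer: 12479/4303 ≈ 2.9001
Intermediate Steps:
((-3993 - 2232) + 31183)/(-40469 + 49075) = (-6225 + 31183)/8606 = 24958*(1/8606) = 12479/4303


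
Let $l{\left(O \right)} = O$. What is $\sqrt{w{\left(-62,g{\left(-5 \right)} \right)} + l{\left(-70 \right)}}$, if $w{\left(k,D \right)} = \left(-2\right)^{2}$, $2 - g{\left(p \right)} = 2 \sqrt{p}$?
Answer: $i \sqrt{66} \approx 8.124 i$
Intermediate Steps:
$g{\left(p \right)} = 2 - 2 \sqrt{p}$
$w{\left(k,D \right)} = 4$
$\sqrt{w{\left(-62,g{\left(-5 \right)} \right)} + l{\left(-70 \right)}} = \sqrt{4 - 70} = \sqrt{-66} = i \sqrt{66}$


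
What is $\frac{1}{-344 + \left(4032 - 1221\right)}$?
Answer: $\frac{1}{2467} \approx 0.00040535$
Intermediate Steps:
$\frac{1}{-344 + \left(4032 - 1221\right)} = \frac{1}{-344 + 2811} = \frac{1}{2467}$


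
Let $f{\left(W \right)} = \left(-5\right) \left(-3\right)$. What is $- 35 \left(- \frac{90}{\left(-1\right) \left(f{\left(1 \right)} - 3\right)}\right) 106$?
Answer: $-27825$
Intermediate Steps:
$f{\left(W \right)} = 15$
$- 35 \left(- \frac{90}{\left(-1\right) \left(f{\left(1 \right)} - 3\right)}\right) 106 = - 35 \left(- \frac{90}{\left(-1\right) \left(15 - 3\right)}\right) 106 = - 35 \left(- \frac{90}{\left(-1\right) 12}\right) 106 = - 35 \left(- \frac{90}{-12}\right) 106 = - 35 \left(\left(-90\right) \left(- \frac{1}{12}\right)\right) 106 = \left(-35\right) \frac{15}{2} \cdot 106 = \left(- \frac{525}{2}\right) 106 = -27825$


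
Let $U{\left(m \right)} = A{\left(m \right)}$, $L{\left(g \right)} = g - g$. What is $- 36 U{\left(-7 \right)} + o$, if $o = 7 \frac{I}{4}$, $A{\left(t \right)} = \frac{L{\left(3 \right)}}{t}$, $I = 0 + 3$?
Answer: $\frac{21}{4} \approx 5.25$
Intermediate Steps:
$L{\left(g \right)} = 0$
$I = 3$
$A{\left(t \right)} = 0$ ($A{\left(t \right)} = \frac{0}{t} = 0$)
$U{\left(m \right)} = 0$
$o = \frac{21}{4}$ ($o = 7 \cdot \frac{3}{4} = \frac{21}{4} \approx 5.25$)
$- 36 U{\left(-7 \right)} + o = \left(-36\right) 0 + \frac{21}{4} = 0 + \frac{21}{4} = \frac{21}{4}$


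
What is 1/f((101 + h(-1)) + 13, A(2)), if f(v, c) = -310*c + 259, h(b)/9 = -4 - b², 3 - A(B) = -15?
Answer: -1/5321 ≈ -0.00018793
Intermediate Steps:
A(B) = 18 (A(B) = 3 - 1*(-15) = 3 + 15 = 18)
h(b) = -36 - 9*b² (h(b) = 9*(-4 - b²) = -36 - 9*b²)
f(v, c) = 259 - 310*c
1/f((101 + h(-1)) + 13, A(2)) = 1/(259 - 310*18) = 1/(259 - 5580) = 1/(-5321) = -1/5321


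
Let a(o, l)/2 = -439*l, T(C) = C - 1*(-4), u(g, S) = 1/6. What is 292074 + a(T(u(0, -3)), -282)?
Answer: 539670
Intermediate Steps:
u(g, S) = ⅙
T(C) = 4 + C (T(C) = C + 4 = 4 + C)
a(o, l) = -878*l (a(o, l) = 2*(-439*l) = -878*l)
292074 + a(T(u(0, -3)), -282) = 292074 - 878*(-282) = 292074 + 247596 = 539670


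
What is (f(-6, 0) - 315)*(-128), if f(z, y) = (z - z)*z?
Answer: 40320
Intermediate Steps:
f(z, y) = 0 (f(z, y) = 0*z = 0)
(f(-6, 0) - 315)*(-128) = (0 - 315)*(-128) = -315*(-128) = 40320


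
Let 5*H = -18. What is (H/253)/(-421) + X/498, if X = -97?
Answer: -51649841/265217370 ≈ -0.19475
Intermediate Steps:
H = -18/5 (H = (1/5)*(-18) = -18/5 ≈ -3.6000)
(H/253)/(-421) + X/498 = -18/5/253/(-421) - 97/498 = -18/5*1/253*(-1/421) - 97*1/498 = -18/1265*(-1/421) - 97/498 = 18/532565 - 97/498 = -51649841/265217370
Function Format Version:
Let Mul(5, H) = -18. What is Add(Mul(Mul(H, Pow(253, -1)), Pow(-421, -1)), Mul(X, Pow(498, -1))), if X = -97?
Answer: Rational(-51649841, 265217370) ≈ -0.19475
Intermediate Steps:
H = Rational(-18, 5) (H = Mul(Rational(1, 5), -18) = Rational(-18, 5) ≈ -3.6000)
Add(Mul(Mul(H, Pow(253, -1)), Pow(-421, -1)), Mul(X, Pow(498, -1))) = Add(Mul(Mul(Rational(-18, 5), Pow(253, -1)), Pow(-421, -1)), Mul(-97, Pow(498, -1))) = Add(Mul(Mul(Rational(-18, 5), Rational(1, 253)), Rational(-1, 421)), Mul(-97, Rational(1, 498))) = Add(Mul(Rational(-18, 1265), Rational(-1, 421)), Rational(-97, 498)) = Add(Rational(18, 532565), Rational(-97, 498)) = Rational(-51649841, 265217370)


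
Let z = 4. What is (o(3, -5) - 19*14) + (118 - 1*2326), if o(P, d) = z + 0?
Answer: -2470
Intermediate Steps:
o(P, d) = 4 (o(P, d) = 4 + 0 = 4)
(o(3, -5) - 19*14) + (118 - 1*2326) = (4 - 19*14) + (118 - 1*2326) = (4 - 266) + (118 - 2326) = -262 - 2208 = -2470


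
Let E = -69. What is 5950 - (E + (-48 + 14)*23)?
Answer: 6801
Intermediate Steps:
5950 - (E + (-48 + 14)*23) = 5950 - (-69 + (-48 + 14)*23) = 5950 - (-69 - 34*23) = 5950 - (-69 - 782) = 5950 - 1*(-851) = 5950 + 851 = 6801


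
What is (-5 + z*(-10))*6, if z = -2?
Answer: 90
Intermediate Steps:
(-5 + z*(-10))*6 = (-5 - 2*(-10))*6 = (-5 + 20)*6 = 15*6 = 90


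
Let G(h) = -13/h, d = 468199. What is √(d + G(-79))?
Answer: √2922030986/79 ≈ 684.25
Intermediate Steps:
√(d + G(-79)) = √(468199 - 13/(-79)) = √(468199 - 13*(-1/79)) = √(468199 + 13/79) = √(36987734/79) = √2922030986/79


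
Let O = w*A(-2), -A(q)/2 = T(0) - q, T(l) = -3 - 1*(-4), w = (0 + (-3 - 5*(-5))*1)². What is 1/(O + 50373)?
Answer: 1/47469 ≈ 2.1066e-5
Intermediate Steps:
w = 484 (w = (0 + (-3 + 25)*1)² = (0 + 22*1)² = (0 + 22)² = 22² = 484)
T(l) = 1 (T(l) = -3 + 4 = 1)
A(q) = -2 + 2*q (A(q) = -2*(1 - q) = -2 + 2*q)
O = -2904 (O = 484*(-2 + 2*(-2)) = 484*(-2 - 4) = 484*(-6) = -2904)
1/(O + 50373) = 1/(-2904 + 50373) = 1/47469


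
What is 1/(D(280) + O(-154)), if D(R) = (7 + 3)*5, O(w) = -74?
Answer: -1/24 ≈ -0.041667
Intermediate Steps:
D(R) = 50 (D(R) = 10*5 = 50)
1/(D(280) + O(-154)) = 1/(50 - 74) = 1/(-24) = -1/24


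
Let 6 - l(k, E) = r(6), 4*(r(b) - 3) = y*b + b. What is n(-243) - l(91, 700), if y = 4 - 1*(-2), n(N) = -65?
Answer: -115/2 ≈ -57.500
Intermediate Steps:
y = 6 (y = 4 + 2 = 6)
r(b) = 3 + 7*b/4 (r(b) = 3 + (6*b + b)/4 = 3 + (7*b)/4 = 3 + 7*b/4)
l(k, E) = -15/2 (l(k, E) = 6 - (3 + (7/4)*6) = 6 - (3 + 21/2) = 6 - 1*27/2 = 6 - 27/2 = -15/2)
n(-243) - l(91, 700) = -65 - 1*(-15/2) = -65 + 15/2 = -115/2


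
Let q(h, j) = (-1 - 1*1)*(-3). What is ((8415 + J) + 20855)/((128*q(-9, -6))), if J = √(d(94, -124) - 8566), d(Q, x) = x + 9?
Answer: 14635/384 + I*√8681/768 ≈ 38.112 + 0.12132*I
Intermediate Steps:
q(h, j) = 6 (q(h, j) = (-1 - 1)*(-3) = -2*(-3) = 6)
d(Q, x) = 9 + x
J = I*√8681 (J = √((9 - 124) - 8566) = √(-115 - 8566) = √(-8681) = I*√8681 ≈ 93.172*I)
((8415 + J) + 20855)/((128*q(-9, -6))) = ((8415 + I*√8681) + 20855)/((128*6)) = (29270 + I*√8681)/768 = (29270 + I*√8681)*(1/768) = 14635/384 + I*√8681/768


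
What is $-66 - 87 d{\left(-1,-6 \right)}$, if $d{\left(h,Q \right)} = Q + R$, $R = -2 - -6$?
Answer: $108$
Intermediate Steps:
$R = 4$ ($R = -2 + 6 = 4$)
$d{\left(h,Q \right)} = 4 + Q$ ($d{\left(h,Q \right)} = Q + 4 = 4 + Q$)
$-66 - 87 d{\left(-1,-6 \right)} = -66 - 87 \left(4 - 6\right) = -66 - -174 = -66 + 174 = 108$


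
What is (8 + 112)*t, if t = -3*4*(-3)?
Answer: 4320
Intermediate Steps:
t = 36 (t = -12*(-3) = 36)
(8 + 112)*t = (8 + 112)*36 = 120*36 = 4320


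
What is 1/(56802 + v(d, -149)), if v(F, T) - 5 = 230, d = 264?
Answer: 1/57037 ≈ 1.7532e-5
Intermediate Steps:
v(F, T) = 235 (v(F, T) = 5 + 230 = 235)
1/(56802 + v(d, -149)) = 1/(56802 + 235) = 1/57037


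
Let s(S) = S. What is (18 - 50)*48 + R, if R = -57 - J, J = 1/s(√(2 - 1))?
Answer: -1594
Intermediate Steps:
J = 1 (J = 1/(√(2 - 1)) = 1/(√1) = 1/1 = 1)
R = -58 (R = -57 - 1*1 = -57 - 1 = -58)
(18 - 50)*48 + R = (18 - 50)*48 - 58 = -32*48 - 58 = -1536 - 58 = -1594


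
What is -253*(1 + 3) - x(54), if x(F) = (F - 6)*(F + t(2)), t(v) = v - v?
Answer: -3604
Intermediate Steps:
t(v) = 0
x(F) = F*(-6 + F) (x(F) = (F - 6)*(F + 0) = (-6 + F)*F = F*(-6 + F))
-253*(1 + 3) - x(54) = -253*(1 + 3) - 54*(-6 + 54) = -253*4 - 54*48 = -1012 - 1*2592 = -1012 - 2592 = -3604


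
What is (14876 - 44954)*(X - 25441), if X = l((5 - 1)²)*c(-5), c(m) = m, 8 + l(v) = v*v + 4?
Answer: 803112678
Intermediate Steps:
l(v) = -4 + v² (l(v) = -8 + (v*v + 4) = -8 + (v² + 4) = -8 + (4 + v²) = -4 + v²)
X = -1260 (X = (-4 + ((5 - 1)²)²)*(-5) = (-4 + (4²)²)*(-5) = (-4 + 16²)*(-5) = (-4 + 256)*(-5) = 252*(-5) = -1260)
(14876 - 44954)*(X - 25441) = (14876 - 44954)*(-1260 - 25441) = -30078*(-26701) = 803112678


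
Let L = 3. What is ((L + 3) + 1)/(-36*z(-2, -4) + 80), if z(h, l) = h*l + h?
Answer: -7/136 ≈ -0.051471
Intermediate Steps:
z(h, l) = h + h*l
((L + 3) + 1)/(-36*z(-2, -4) + 80) = ((3 + 3) + 1)/(-(-72)*(1 - 4) + 80) = (6 + 1)/(-(-72)*(-3) + 80) = 7/(-36*6 + 80) = 7/(-216 + 80) = 7/(-136) = -1/136*7 = -7/136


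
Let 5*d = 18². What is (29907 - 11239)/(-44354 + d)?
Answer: -46670/110723 ≈ -0.42150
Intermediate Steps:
d = 324/5 (d = (⅕)*18² = (⅕)*324 = 324/5 ≈ 64.800)
(29907 - 11239)/(-44354 + d) = (29907 - 11239)/(-44354 + 324/5) = 18668/(-221446/5) = 18668*(-5/221446) = -46670/110723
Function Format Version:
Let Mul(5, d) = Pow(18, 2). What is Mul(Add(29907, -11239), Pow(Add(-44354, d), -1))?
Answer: Rational(-46670, 110723) ≈ -0.42150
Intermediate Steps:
d = Rational(324, 5) (d = Mul(Rational(1, 5), Pow(18, 2)) = Mul(Rational(1, 5), 324) = Rational(324, 5) ≈ 64.800)
Mul(Add(29907, -11239), Pow(Add(-44354, d), -1)) = Mul(Add(29907, -11239), Pow(Add(-44354, Rational(324, 5)), -1)) = Mul(18668, Pow(Rational(-221446, 5), -1)) = Mul(18668, Rational(-5, 221446)) = Rational(-46670, 110723)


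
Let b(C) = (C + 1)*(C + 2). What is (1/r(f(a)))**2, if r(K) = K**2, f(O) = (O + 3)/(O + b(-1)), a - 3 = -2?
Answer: 1/256 ≈ 0.0039063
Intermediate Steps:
b(C) = (1 + C)*(2 + C)
a = 1 (a = 3 - 2 = 1)
f(O) = (3 + O)/O (f(O) = (O + 3)/(O + (2 + (-1)**2 + 3*(-1))) = (3 + O)/(O + (2 + 1 - 3)) = (3 + O)/(O + 0) = (3 + O)/O)
(1/r(f(a)))**2 = (1/(((3 + 1)/1)**2))**2 = (1/((1*4)**2))**2 = (1/(4**2))**2 = (1/16)**2 = 1/256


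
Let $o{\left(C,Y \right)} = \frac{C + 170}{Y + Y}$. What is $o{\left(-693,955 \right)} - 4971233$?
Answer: $- \frac{9495055553}{1910} \approx -4.9712 \cdot 10^{6}$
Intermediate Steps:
$o{\left(C,Y \right)} = \frac{170 + C}{2 Y}$
$o{\left(-693,955 \right)} - 4971233 = \frac{170 - 693}{2 \cdot 955} - 4971233 = \frac{1}{2} \cdot \frac{1}{955} \left(-523\right) - 4971233 = - \frac{523}{1910} - 4971233 = - \frac{9495055553}{1910}$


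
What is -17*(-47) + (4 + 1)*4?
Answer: 819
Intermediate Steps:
-17*(-47) + (4 + 1)*4 = 799 + 5*4 = 799 + 20 = 819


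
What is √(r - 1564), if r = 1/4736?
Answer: I*√548125622/592 ≈ 39.547*I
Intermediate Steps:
r = 1/4736 ≈ 0.00021115
√(r - 1564) = √(1/4736 - 1564) = √(-7407103/4736) = I*√548125622/592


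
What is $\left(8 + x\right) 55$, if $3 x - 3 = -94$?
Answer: $- \frac{3685}{3} \approx -1228.3$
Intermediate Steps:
$x = - \frac{91}{3}$ ($x = 1 + \frac{1}{3} \left(-94\right) = 1 - \frac{94}{3} = - \frac{91}{3} \approx -30.333$)
$\left(8 + x\right) 55 = \left(8 - \frac{91}{3}\right) 55 = \left(- \frac{67}{3}\right) 55 = - \frac{3685}{3}$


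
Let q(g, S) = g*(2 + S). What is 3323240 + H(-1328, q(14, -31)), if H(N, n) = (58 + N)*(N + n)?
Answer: 5525420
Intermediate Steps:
3323240 + H(-1328, q(14, -31)) = 3323240 + ((-1328)² + 58*(-1328) + 58*(14*(2 - 31)) - 18592*(2 - 31)) = 3323240 + (1763584 - 77024 + 58*(14*(-29)) - 18592*(-29)) = 3323240 + (1763584 - 77024 + 58*(-406) - 1328*(-406)) = 3323240 + (1763584 - 77024 - 23548 + 539168) = 3323240 + 2202180 = 5525420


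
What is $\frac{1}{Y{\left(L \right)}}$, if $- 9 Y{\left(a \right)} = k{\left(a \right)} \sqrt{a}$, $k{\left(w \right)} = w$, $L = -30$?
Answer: $- \frac{i \sqrt{30}}{100} \approx - 0.054772 i$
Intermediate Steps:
$Y{\left(a \right)} = - \frac{a^{\frac{3}{2}}}{9}$ ($Y{\left(a \right)} = - \frac{a \sqrt{a}}{9} = - \frac{a^{\frac{3}{2}}}{9}$)
$\frac{1}{Y{\left(L \right)}} = \frac{1}{\left(- \frac{1}{9}\right) \left(-30\right)^{\frac{3}{2}}} = \frac{1}{\left(- \frac{1}{9}\right) \left(- 30 i \sqrt{30}\right)} = \frac{1}{\frac{10}{3} i \sqrt{30}} = - \frac{i \sqrt{30}}{100}$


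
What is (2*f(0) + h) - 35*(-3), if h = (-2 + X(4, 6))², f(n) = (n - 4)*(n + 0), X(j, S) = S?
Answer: 121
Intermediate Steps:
f(n) = n*(-4 + n) (f(n) = (-4 + n)*n = n*(-4 + n))
h = 16 (h = (-2 + 6)² = 4² = 16)
(2*f(0) + h) - 35*(-3) = (2*(0*(-4 + 0)) + 16) - 35*(-3) = (2*(0*(-4)) + 16) + 105 = (2*0 + 16) + 105 = (0 + 16) + 105 = 16 + 105 = 121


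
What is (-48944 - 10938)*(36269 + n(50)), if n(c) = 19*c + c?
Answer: -2231742258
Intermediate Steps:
n(c) = 20*c
(-48944 - 10938)*(36269 + n(50)) = (-48944 - 10938)*(36269 + 20*50) = -59882*(36269 + 1000) = -59882*37269 = -2231742258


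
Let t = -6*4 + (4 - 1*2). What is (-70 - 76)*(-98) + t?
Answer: 14286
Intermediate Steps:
t = -22 (t = -24 + (4 - 2) = -24 + 2 = -22)
(-70 - 76)*(-98) + t = (-70 - 76)*(-98) - 22 = -146*(-98) - 22 = 14308 - 22 = 14286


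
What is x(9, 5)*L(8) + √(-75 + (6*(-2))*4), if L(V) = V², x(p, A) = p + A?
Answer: 896 + I*√123 ≈ 896.0 + 11.091*I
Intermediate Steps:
x(p, A) = A + p
x(9, 5)*L(8) + √(-75 + (6*(-2))*4) = (5 + 9)*8² + √(-75 + (6*(-2))*4) = 14*64 + √(-75 - 12*4) = 896 + √(-75 - 48) = 896 + √(-123) = 896 + I*√123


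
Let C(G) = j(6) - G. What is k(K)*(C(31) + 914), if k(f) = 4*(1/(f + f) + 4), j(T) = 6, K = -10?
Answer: 70231/5 ≈ 14046.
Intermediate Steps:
k(f) = 16 + 2/f (k(f) = 4*(1/(2*f) + 4) = 4*(4 + 1/(2*f)) = 16 + 2/f)
C(G) = 6 - G
k(K)*(C(31) + 914) = (16 + 2/(-10))*((6 - 1*31) + 914) = (16 + 2*(-⅒))*((6 - 31) + 914) = (16 - ⅕)*(-25 + 914) = (79/5)*889 = 70231/5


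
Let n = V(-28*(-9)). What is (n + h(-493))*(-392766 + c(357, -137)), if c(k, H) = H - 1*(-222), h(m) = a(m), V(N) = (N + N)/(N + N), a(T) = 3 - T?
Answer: -195162457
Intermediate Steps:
V(N) = 1 (V(N) = (2*N)/((2*N)) = (2*N)*(1/(2*N)) = 1)
h(m) = 3 - m
c(k, H) = 222 + H (c(k, H) = H + 222 = 222 + H)
n = 1
(n + h(-493))*(-392766 + c(357, -137)) = (1 + (3 - 1*(-493)))*(-392766 + (222 - 137)) = (1 + (3 + 493))*(-392766 + 85) = (1 + 496)*(-392681) = 497*(-392681) = -195162457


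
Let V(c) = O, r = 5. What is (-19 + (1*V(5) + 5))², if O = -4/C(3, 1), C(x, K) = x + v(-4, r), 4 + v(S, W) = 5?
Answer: 225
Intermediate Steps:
v(S, W) = 1 (v(S, W) = -4 + 5 = 1)
C(x, K) = 1 + x (C(x, K) = x + 1 = 1 + x)
O = -1 (O = -4/(1 + 3) = -4/4 = -4*¼ = -1)
V(c) = -1
(-19 + (1*V(5) + 5))² = (-19 + (1*(-1) + 5))² = (-19 + (-1 + 5))² = (-19 + 4)² = (-15)² = 225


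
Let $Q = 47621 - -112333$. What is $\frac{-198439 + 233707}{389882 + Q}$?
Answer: $\frac{8817}{137459} \approx 0.064143$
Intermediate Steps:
$Q = 159954$ ($Q = 47621 + 112333 = 159954$)
$\frac{-198439 + 233707}{389882 + Q} = \frac{-198439 + 233707}{389882 + 159954} = \frac{35268}{549836} = 35268 \cdot \frac{1}{549836} = \frac{8817}{137459}$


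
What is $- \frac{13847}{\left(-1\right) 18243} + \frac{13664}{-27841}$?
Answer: $\frac{136241975}{507903363} \approx 0.26824$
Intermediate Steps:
$- \frac{13847}{\left(-1\right) 18243} + \frac{13664}{-27841} = - \frac{13847}{-18243} + 13664 \left(- \frac{1}{27841}\right) = \left(-13847\right) \left(- \frac{1}{18243}\right) - \frac{13664}{27841} = \frac{13847}{18243} - \frac{13664}{27841} = \frac{136241975}{507903363}$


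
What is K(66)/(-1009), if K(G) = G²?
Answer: -4356/1009 ≈ -4.3171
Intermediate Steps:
K(66)/(-1009) = 66²/(-1009) = 4356*(-1/1009) = -4356/1009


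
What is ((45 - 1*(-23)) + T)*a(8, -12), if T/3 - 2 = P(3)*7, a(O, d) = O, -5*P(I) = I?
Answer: 2456/5 ≈ 491.20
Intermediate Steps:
P(I) = -I/5
T = -33/5 (T = 6 + 3*(-⅕*3*7) = 6 + 3*(-⅗*7) = 6 + 3*(-21/5) = 6 - 63/5 = -33/5 ≈ -6.6000)
((45 - 1*(-23)) + T)*a(8, -12) = ((45 - 1*(-23)) - 33/5)*8 = ((45 + 23) - 33/5)*8 = (68 - 33/5)*8 = (307/5)*8 = 2456/5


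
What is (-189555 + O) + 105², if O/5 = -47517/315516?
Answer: -18776436355/105172 ≈ -1.7853e+5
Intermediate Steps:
O = -79195/105172 (O = 5*(-47517/315516) = 5*(-47517*1/315516) = 5*(-15839/105172) = -79195/105172 ≈ -0.75300)
(-189555 + O) + 105² = (-189555 - 79195/105172) + 105² = -19935957655/105172 + 11025 = -18776436355/105172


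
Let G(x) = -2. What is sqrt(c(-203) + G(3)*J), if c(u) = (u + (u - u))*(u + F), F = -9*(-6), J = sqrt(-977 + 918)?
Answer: sqrt(30247 - 2*I*sqrt(59)) ≈ 173.92 - 0.0442*I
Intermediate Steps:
J = I*sqrt(59) (J = sqrt(-59) = I*sqrt(59) ≈ 7.6811*I)
F = 54
c(u) = u*(54 + u) (c(u) = (u + (u - u))*(u + 54) = (u + 0)*(54 + u) = u*(54 + u))
sqrt(c(-203) + G(3)*J) = sqrt(-203*(54 - 203) - 2*I*sqrt(59)) = sqrt(-203*(-149) - 2*I*sqrt(59)) = sqrt(30247 - 2*I*sqrt(59))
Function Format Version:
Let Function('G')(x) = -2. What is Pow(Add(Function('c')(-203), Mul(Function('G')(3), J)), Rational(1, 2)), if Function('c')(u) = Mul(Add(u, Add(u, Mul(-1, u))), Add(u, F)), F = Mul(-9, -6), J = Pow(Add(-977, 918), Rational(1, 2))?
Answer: Pow(Add(30247, Mul(-2, I, Pow(59, Rational(1, 2)))), Rational(1, 2)) ≈ Add(173.92, Mul(-0.0442, I))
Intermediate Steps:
J = Mul(I, Pow(59, Rational(1, 2))) (J = Pow(-59, Rational(1, 2)) = Mul(I, Pow(59, Rational(1, 2))) ≈ Mul(7.6811, I))
F = 54
Function('c')(u) = Mul(u, Add(54, u)) (Function('c')(u) = Mul(Add(u, Add(u, Mul(-1, u))), Add(u, 54)) = Mul(Add(u, 0), Add(54, u)) = Mul(u, Add(54, u)))
Pow(Add(Function('c')(-203), Mul(Function('G')(3), J)), Rational(1, 2)) = Pow(Add(Mul(-203, Add(54, -203)), Mul(-2, Mul(I, Pow(59, Rational(1, 2))))), Rational(1, 2)) = Pow(Add(Mul(-203, -149), Mul(-2, I, Pow(59, Rational(1, 2)))), Rational(1, 2)) = Pow(Add(30247, Mul(-2, I, Pow(59, Rational(1, 2)))), Rational(1, 2))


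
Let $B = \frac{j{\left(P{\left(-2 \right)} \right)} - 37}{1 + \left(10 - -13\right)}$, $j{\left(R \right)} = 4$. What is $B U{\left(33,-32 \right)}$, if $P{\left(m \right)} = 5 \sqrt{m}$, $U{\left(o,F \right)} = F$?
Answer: $44$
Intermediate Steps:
$B = - \frac{11}{8}$ ($B = \frac{4 - 37}{1 + \left(10 - -13\right)} = - \frac{33}{1 + \left(10 + 13\right)} = - \frac{33}{1 + 23} = - \frac{33}{24} = \left(-33\right) \frac{1}{24} = - \frac{11}{8} \approx -1.375$)
$B U{\left(33,-32 \right)} = \left(- \frac{11}{8}\right) \left(-32\right) = 44$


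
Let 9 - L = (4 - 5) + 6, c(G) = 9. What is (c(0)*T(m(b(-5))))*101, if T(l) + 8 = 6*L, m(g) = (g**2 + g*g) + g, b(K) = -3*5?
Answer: 14544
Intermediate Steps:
b(K) = -15
L = 4 (L = 9 - ((4 - 5) + 6) = 9 - (-1 + 6) = 9 - 1*5 = 9 - 5 = 4)
m(g) = g + 2*g**2 (m(g) = (g**2 + g**2) + g = 2*g**2 + g = g + 2*g**2)
T(l) = 16 (T(l) = -8 + 6*4 = -8 + 24 = 16)
(c(0)*T(m(b(-5))))*101 = (9*16)*101 = 144*101 = 14544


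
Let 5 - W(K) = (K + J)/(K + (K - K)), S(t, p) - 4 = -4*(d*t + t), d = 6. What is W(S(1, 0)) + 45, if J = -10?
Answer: 583/12 ≈ 48.583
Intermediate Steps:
S(t, p) = 4 - 28*t (S(t, p) = 4 - 4*(6*t + t) = 4 - 28*t)
W(K) = 5 - (-10 + K)/K (W(K) = 5 - (K - 10)/(K + (K - K)) = 5 - (-10 + K)/(K + 0) = 5 - (-10 + K)/K)
W(S(1, 0)) + 45 = (4 + 10/(4 - 28*1)) + 45 = (4 + 10/(4 - 28)) + 45 = (4 + 10/(-24)) + 45 = (4 + 10*(-1/24)) + 45 = (4 - 5/12) + 45 = 43/12 + 45 = 583/12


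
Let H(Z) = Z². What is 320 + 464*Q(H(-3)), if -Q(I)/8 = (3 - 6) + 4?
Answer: -3392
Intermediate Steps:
Q(I) = -8 (Q(I) = -8*((3 - 6) + 4) = -8*(-3 + 4) = -8*1 = -8)
320 + 464*Q(H(-3)) = 320 + 464*(-8) = 320 - 3712 = -3392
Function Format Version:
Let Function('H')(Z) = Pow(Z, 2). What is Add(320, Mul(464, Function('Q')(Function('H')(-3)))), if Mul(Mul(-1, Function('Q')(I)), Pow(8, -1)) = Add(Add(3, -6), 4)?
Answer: -3392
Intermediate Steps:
Function('Q')(I) = -8 (Function('Q')(I) = Mul(-8, Add(Add(3, -6), 4)) = Mul(-8, Add(-3, 4)) = Mul(-8, 1) = -8)
Add(320, Mul(464, Function('Q')(Function('H')(-3)))) = Add(320, Mul(464, -8)) = Add(320, -3712) = -3392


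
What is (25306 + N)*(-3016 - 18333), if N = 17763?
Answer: -919480081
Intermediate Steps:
(25306 + N)*(-3016 - 18333) = (25306 + 17763)*(-3016 - 18333) = 43069*(-21349) = -919480081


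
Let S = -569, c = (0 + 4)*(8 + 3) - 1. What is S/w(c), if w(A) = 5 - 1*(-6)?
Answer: -569/11 ≈ -51.727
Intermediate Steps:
c = 43 (c = 4*11 - 1 = 44 - 1 = 43)
w(A) = 11 (w(A) = 5 + 6 = 11)
S/w(c) = -569/11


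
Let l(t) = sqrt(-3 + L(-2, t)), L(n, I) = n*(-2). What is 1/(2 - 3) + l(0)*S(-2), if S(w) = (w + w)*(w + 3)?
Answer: -5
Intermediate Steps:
L(n, I) = -2*n
l(t) = 1 (l(t) = sqrt(-3 - 2*(-2)) = sqrt(-3 + 4) = sqrt(1) = 1)
S(w) = 2*w*(3 + w) (S(w) = (2*w)*(3 + w) = 2*w*(3 + w))
1/(2 - 3) + l(0)*S(-2) = 1/(2 - 3) + 1*(2*(-2)*(3 - 2)) = 1/(-1) + 1*(2*(-2)*1) = -1 + 1*(-4) = -1 - 4 = -5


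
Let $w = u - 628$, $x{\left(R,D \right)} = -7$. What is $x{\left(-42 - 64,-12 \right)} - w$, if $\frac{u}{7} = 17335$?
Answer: $-120724$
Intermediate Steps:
$u = 121345$ ($u = 7 \cdot 17335 = 121345$)
$w = 120717$ ($w = 121345 - 628 = 120717$)
$x{\left(-42 - 64,-12 \right)} - w = -7 - 120717 = -120724$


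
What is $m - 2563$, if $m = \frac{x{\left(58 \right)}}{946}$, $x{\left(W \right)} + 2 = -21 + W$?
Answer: $- \frac{2424563}{946} \approx -2563.0$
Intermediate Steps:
$x{\left(W \right)} = -23 + W$ ($x{\left(W \right)} = -2 + \left(-21 + W\right) = -23 + W$)
$m = \frac{35}{946}$ ($m = \frac{-23 + 58}{946} = 35 \cdot \frac{1}{946} = \frac{35}{946} \approx 0.036998$)
$m - 2563 = \frac{35}{946} - 2563 = - \frac{2424563}{946}$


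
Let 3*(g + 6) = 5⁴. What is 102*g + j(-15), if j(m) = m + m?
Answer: 20608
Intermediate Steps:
g = 607/3 (g = -6 + (⅓)*5⁴ = -6 + (⅓)*625 = -6 + 625/3 = 607/3 ≈ 202.33)
j(m) = 2*m
102*g + j(-15) = 102*(607/3) + 2*(-15) = 20638 - 30 = 20608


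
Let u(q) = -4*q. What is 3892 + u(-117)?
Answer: 4360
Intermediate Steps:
3892 + u(-117) = 3892 - 4*(-117) = 3892 + 468 = 4360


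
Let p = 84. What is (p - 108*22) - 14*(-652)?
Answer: 6836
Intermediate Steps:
(p - 108*22) - 14*(-652) = (84 - 108*22) - 14*(-652) = (84 - 2376) - 1*(-9128) = -2292 + 9128 = 6836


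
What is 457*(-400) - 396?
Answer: -183196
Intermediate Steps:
457*(-400) - 396 = -182800 - 396 = -183196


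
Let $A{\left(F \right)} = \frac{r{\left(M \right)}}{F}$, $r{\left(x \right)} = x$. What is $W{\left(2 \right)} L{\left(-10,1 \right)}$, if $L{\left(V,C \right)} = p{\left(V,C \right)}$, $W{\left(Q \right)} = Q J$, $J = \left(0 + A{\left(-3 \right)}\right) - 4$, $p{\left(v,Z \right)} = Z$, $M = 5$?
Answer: $- \frac{34}{3} \approx -11.333$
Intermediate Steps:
$A{\left(F \right)} = \frac{5}{F}$
$J = - \frac{17}{3}$ ($J = \left(0 + \frac{5}{-3}\right) - 4 = \left(0 + 5 \left(- \frac{1}{3}\right)\right) - 4 = \left(0 - \frac{5}{3}\right) - 4 = - \frac{5}{3} - 4 = - \frac{17}{3} \approx -5.6667$)
$W{\left(Q \right)} = - \frac{17 Q}{3}$ ($W{\left(Q \right)} = Q \left(- \frac{17}{3}\right) = - \frac{17 Q}{3}$)
$L{\left(V,C \right)} = C$
$W{\left(2 \right)} L{\left(-10,1 \right)} = \left(- \frac{17}{3}\right) 2 \cdot 1 = \left(- \frac{34}{3}\right) 1 = - \frac{34}{3}$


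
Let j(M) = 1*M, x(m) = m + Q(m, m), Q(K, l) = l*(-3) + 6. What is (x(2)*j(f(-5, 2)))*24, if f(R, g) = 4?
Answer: 192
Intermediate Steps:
Q(K, l) = 6 - 3*l (Q(K, l) = -3*l + 6 = 6 - 3*l)
x(m) = 6 - 2*m (x(m) = m + (6 - 3*m) = 6 - 2*m)
j(M) = M
(x(2)*j(f(-5, 2)))*24 = ((6 - 2*2)*4)*24 = ((6 - 4)*4)*24 = (2*4)*24 = 8*24 = 192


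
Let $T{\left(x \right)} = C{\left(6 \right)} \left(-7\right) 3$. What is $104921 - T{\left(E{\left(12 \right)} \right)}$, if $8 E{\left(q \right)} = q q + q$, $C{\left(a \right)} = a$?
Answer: $105047$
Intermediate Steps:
$E{\left(q \right)} = \frac{q}{8} + \frac{q^{2}}{8}$ ($E{\left(q \right)} = \frac{q q + q}{8} = \frac{q^{2} + q}{8} = \frac{q + q^{2}}{8} = \frac{q}{8} + \frac{q^{2}}{8}$)
$T{\left(x \right)} = -126$ ($T{\left(x \right)} = 6 \left(-7\right) 3 = \left(-42\right) 3 = -126$)
$104921 - T{\left(E{\left(12 \right)} \right)} = 104921 - -126 = 104921 + 126 = 105047$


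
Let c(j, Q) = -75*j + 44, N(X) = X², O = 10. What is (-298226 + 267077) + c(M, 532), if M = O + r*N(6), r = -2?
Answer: -26455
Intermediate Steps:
M = -62 (M = 10 - 2*6² = 10 - 2*36 = 10 - 72 = -62)
c(j, Q) = 44 - 75*j
(-298226 + 267077) + c(M, 532) = (-298226 + 267077) + (44 - 75*(-62)) = -31149 + (44 + 4650) = -31149 + 4694 = -26455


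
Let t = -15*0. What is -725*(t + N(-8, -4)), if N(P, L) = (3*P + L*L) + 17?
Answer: -6525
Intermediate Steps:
t = 0
N(P, L) = 17 + L² + 3*P (N(P, L) = (3*P + L²) + 17 = (L² + 3*P) + 17 = 17 + L² + 3*P)
-725*(t + N(-8, -4)) = -725*(0 + (17 + (-4)² + 3*(-8))) = -725*(0 + (17 + 16 - 24)) = -725*(0 + 9) = -725*9 = -6525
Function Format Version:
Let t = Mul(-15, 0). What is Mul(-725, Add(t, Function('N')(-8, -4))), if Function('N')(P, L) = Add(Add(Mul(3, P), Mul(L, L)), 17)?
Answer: -6525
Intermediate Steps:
t = 0
Function('N')(P, L) = Add(17, Pow(L, 2), Mul(3, P)) (Function('N')(P, L) = Add(Add(Mul(3, P), Pow(L, 2)), 17) = Add(Add(Pow(L, 2), Mul(3, P)), 17) = Add(17, Pow(L, 2), Mul(3, P)))
Mul(-725, Add(t, Function('N')(-8, -4))) = Mul(-725, Add(0, Add(17, Pow(-4, 2), Mul(3, -8)))) = Mul(-725, Add(0, Add(17, 16, -24))) = Mul(-725, Add(0, 9)) = Mul(-725, 9) = -6525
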